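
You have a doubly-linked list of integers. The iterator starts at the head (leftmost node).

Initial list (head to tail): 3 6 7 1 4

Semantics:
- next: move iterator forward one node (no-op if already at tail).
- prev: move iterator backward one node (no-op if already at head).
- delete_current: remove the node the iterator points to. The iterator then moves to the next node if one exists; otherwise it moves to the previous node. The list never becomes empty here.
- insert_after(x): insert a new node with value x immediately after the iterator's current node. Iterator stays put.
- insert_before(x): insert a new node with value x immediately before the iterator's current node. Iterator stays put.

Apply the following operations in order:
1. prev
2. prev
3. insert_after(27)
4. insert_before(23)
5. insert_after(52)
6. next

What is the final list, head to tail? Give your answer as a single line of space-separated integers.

Answer: 23 3 52 27 6 7 1 4

Derivation:
After 1 (prev): list=[3, 6, 7, 1, 4] cursor@3
After 2 (prev): list=[3, 6, 7, 1, 4] cursor@3
After 3 (insert_after(27)): list=[3, 27, 6, 7, 1, 4] cursor@3
After 4 (insert_before(23)): list=[23, 3, 27, 6, 7, 1, 4] cursor@3
After 5 (insert_after(52)): list=[23, 3, 52, 27, 6, 7, 1, 4] cursor@3
After 6 (next): list=[23, 3, 52, 27, 6, 7, 1, 4] cursor@52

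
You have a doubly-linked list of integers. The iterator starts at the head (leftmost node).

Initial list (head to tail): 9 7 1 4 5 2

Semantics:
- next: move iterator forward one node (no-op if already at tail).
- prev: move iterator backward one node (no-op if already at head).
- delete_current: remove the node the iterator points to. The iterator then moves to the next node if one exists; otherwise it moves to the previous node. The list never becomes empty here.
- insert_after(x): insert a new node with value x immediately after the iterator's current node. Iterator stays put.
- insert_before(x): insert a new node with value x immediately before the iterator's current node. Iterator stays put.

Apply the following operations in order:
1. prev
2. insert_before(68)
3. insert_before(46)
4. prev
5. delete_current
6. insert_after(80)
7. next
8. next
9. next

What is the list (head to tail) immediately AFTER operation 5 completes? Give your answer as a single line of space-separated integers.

Answer: 68 9 7 1 4 5 2

Derivation:
After 1 (prev): list=[9, 7, 1, 4, 5, 2] cursor@9
After 2 (insert_before(68)): list=[68, 9, 7, 1, 4, 5, 2] cursor@9
After 3 (insert_before(46)): list=[68, 46, 9, 7, 1, 4, 5, 2] cursor@9
After 4 (prev): list=[68, 46, 9, 7, 1, 4, 5, 2] cursor@46
After 5 (delete_current): list=[68, 9, 7, 1, 4, 5, 2] cursor@9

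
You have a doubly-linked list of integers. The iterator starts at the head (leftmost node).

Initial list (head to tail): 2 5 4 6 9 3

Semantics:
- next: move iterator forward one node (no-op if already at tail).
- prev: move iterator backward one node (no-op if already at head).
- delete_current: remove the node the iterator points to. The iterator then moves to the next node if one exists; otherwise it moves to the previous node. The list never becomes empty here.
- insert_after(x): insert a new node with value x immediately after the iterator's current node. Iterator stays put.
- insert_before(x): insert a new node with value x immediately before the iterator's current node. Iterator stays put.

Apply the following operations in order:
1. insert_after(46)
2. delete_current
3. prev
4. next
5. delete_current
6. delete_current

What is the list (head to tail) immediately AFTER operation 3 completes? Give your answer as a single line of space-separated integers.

After 1 (insert_after(46)): list=[2, 46, 5, 4, 6, 9, 3] cursor@2
After 2 (delete_current): list=[46, 5, 4, 6, 9, 3] cursor@46
After 3 (prev): list=[46, 5, 4, 6, 9, 3] cursor@46

Answer: 46 5 4 6 9 3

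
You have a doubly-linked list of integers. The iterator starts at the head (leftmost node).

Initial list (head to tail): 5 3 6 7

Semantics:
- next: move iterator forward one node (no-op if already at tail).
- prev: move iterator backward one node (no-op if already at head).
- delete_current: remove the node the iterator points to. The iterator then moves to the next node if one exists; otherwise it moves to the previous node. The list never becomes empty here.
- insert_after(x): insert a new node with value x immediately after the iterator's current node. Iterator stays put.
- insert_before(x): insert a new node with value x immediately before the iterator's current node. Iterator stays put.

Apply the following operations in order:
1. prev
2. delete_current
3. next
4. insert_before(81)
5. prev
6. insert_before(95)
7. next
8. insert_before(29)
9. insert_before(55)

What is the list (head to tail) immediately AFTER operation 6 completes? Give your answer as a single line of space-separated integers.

Answer: 3 95 81 6 7

Derivation:
After 1 (prev): list=[5, 3, 6, 7] cursor@5
After 2 (delete_current): list=[3, 6, 7] cursor@3
After 3 (next): list=[3, 6, 7] cursor@6
After 4 (insert_before(81)): list=[3, 81, 6, 7] cursor@6
After 5 (prev): list=[3, 81, 6, 7] cursor@81
After 6 (insert_before(95)): list=[3, 95, 81, 6, 7] cursor@81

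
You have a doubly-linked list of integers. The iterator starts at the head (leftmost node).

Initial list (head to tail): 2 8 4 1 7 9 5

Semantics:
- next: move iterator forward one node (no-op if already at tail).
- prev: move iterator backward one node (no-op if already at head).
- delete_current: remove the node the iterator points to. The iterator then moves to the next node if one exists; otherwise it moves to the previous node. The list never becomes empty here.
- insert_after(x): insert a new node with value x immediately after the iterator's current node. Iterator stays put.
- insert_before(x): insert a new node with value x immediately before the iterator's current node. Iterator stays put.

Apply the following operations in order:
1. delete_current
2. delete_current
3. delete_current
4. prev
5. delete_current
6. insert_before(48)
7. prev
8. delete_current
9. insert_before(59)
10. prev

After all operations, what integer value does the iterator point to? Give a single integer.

After 1 (delete_current): list=[8, 4, 1, 7, 9, 5] cursor@8
After 2 (delete_current): list=[4, 1, 7, 9, 5] cursor@4
After 3 (delete_current): list=[1, 7, 9, 5] cursor@1
After 4 (prev): list=[1, 7, 9, 5] cursor@1
After 5 (delete_current): list=[7, 9, 5] cursor@7
After 6 (insert_before(48)): list=[48, 7, 9, 5] cursor@7
After 7 (prev): list=[48, 7, 9, 5] cursor@48
After 8 (delete_current): list=[7, 9, 5] cursor@7
After 9 (insert_before(59)): list=[59, 7, 9, 5] cursor@7
After 10 (prev): list=[59, 7, 9, 5] cursor@59

Answer: 59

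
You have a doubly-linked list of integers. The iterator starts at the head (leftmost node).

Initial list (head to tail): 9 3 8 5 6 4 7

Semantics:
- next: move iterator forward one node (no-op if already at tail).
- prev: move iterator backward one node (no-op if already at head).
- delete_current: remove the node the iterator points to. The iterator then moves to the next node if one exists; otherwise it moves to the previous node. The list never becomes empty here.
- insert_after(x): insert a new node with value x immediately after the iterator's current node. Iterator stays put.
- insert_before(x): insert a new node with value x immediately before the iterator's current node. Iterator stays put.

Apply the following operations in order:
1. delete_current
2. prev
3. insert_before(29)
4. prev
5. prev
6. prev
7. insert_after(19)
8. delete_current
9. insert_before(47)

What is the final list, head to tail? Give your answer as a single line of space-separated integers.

Answer: 47 19 3 8 5 6 4 7

Derivation:
After 1 (delete_current): list=[3, 8, 5, 6, 4, 7] cursor@3
After 2 (prev): list=[3, 8, 5, 6, 4, 7] cursor@3
After 3 (insert_before(29)): list=[29, 3, 8, 5, 6, 4, 7] cursor@3
After 4 (prev): list=[29, 3, 8, 5, 6, 4, 7] cursor@29
After 5 (prev): list=[29, 3, 8, 5, 6, 4, 7] cursor@29
After 6 (prev): list=[29, 3, 8, 5, 6, 4, 7] cursor@29
After 7 (insert_after(19)): list=[29, 19, 3, 8, 5, 6, 4, 7] cursor@29
After 8 (delete_current): list=[19, 3, 8, 5, 6, 4, 7] cursor@19
After 9 (insert_before(47)): list=[47, 19, 3, 8, 5, 6, 4, 7] cursor@19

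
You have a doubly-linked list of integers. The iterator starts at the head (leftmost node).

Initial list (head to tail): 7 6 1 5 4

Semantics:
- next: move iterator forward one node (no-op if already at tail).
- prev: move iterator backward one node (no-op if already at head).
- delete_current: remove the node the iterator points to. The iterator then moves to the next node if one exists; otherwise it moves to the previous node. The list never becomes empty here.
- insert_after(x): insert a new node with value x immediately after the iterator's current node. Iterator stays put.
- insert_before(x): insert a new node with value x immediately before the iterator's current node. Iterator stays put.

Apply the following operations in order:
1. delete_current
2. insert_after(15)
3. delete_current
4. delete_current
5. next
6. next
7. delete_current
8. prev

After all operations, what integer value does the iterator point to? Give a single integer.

Answer: 1

Derivation:
After 1 (delete_current): list=[6, 1, 5, 4] cursor@6
After 2 (insert_after(15)): list=[6, 15, 1, 5, 4] cursor@6
After 3 (delete_current): list=[15, 1, 5, 4] cursor@15
After 4 (delete_current): list=[1, 5, 4] cursor@1
After 5 (next): list=[1, 5, 4] cursor@5
After 6 (next): list=[1, 5, 4] cursor@4
After 7 (delete_current): list=[1, 5] cursor@5
After 8 (prev): list=[1, 5] cursor@1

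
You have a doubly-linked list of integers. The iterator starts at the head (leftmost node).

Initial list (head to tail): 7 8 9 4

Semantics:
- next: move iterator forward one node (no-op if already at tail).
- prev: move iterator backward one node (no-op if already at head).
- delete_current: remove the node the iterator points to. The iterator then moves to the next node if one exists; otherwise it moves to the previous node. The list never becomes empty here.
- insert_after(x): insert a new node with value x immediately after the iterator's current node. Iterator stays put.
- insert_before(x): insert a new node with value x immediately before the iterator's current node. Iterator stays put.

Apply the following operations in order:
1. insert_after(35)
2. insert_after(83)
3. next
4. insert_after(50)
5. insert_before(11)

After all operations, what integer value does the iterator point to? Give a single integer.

After 1 (insert_after(35)): list=[7, 35, 8, 9, 4] cursor@7
After 2 (insert_after(83)): list=[7, 83, 35, 8, 9, 4] cursor@7
After 3 (next): list=[7, 83, 35, 8, 9, 4] cursor@83
After 4 (insert_after(50)): list=[7, 83, 50, 35, 8, 9, 4] cursor@83
After 5 (insert_before(11)): list=[7, 11, 83, 50, 35, 8, 9, 4] cursor@83

Answer: 83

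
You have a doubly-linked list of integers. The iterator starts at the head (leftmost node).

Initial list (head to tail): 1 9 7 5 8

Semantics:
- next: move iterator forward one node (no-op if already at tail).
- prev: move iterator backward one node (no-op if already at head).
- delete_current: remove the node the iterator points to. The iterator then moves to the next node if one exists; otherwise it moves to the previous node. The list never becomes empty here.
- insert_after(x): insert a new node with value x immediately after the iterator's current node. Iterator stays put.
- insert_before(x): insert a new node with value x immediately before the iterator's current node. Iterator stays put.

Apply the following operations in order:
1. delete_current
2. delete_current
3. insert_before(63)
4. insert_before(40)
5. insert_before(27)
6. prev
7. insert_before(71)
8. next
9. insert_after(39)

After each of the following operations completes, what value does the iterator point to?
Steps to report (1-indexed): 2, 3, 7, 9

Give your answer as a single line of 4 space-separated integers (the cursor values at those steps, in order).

Answer: 7 7 27 7

Derivation:
After 1 (delete_current): list=[9, 7, 5, 8] cursor@9
After 2 (delete_current): list=[7, 5, 8] cursor@7
After 3 (insert_before(63)): list=[63, 7, 5, 8] cursor@7
After 4 (insert_before(40)): list=[63, 40, 7, 5, 8] cursor@7
After 5 (insert_before(27)): list=[63, 40, 27, 7, 5, 8] cursor@7
After 6 (prev): list=[63, 40, 27, 7, 5, 8] cursor@27
After 7 (insert_before(71)): list=[63, 40, 71, 27, 7, 5, 8] cursor@27
After 8 (next): list=[63, 40, 71, 27, 7, 5, 8] cursor@7
After 9 (insert_after(39)): list=[63, 40, 71, 27, 7, 39, 5, 8] cursor@7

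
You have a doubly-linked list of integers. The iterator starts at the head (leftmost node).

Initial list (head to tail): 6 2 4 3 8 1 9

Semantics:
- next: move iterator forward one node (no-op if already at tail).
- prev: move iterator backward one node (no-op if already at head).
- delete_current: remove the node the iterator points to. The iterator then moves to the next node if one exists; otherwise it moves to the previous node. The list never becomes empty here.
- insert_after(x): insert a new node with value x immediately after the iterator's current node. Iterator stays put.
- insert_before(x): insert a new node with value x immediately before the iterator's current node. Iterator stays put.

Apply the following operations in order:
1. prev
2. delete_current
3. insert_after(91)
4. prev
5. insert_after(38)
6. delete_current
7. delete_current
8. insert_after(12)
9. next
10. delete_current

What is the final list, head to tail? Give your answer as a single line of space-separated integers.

After 1 (prev): list=[6, 2, 4, 3, 8, 1, 9] cursor@6
After 2 (delete_current): list=[2, 4, 3, 8, 1, 9] cursor@2
After 3 (insert_after(91)): list=[2, 91, 4, 3, 8, 1, 9] cursor@2
After 4 (prev): list=[2, 91, 4, 3, 8, 1, 9] cursor@2
After 5 (insert_after(38)): list=[2, 38, 91, 4, 3, 8, 1, 9] cursor@2
After 6 (delete_current): list=[38, 91, 4, 3, 8, 1, 9] cursor@38
After 7 (delete_current): list=[91, 4, 3, 8, 1, 9] cursor@91
After 8 (insert_after(12)): list=[91, 12, 4, 3, 8, 1, 9] cursor@91
After 9 (next): list=[91, 12, 4, 3, 8, 1, 9] cursor@12
After 10 (delete_current): list=[91, 4, 3, 8, 1, 9] cursor@4

Answer: 91 4 3 8 1 9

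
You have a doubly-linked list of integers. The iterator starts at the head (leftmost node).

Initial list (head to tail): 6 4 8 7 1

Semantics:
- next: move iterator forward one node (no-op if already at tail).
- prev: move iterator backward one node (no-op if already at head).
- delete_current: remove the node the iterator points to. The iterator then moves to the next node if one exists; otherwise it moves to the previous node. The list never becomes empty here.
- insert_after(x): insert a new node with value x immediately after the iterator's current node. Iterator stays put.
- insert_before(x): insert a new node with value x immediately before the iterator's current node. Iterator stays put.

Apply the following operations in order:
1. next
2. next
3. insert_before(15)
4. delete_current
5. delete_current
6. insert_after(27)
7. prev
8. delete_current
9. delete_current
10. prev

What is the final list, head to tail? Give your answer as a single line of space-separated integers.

After 1 (next): list=[6, 4, 8, 7, 1] cursor@4
After 2 (next): list=[6, 4, 8, 7, 1] cursor@8
After 3 (insert_before(15)): list=[6, 4, 15, 8, 7, 1] cursor@8
After 4 (delete_current): list=[6, 4, 15, 7, 1] cursor@7
After 5 (delete_current): list=[6, 4, 15, 1] cursor@1
After 6 (insert_after(27)): list=[6, 4, 15, 1, 27] cursor@1
After 7 (prev): list=[6, 4, 15, 1, 27] cursor@15
After 8 (delete_current): list=[6, 4, 1, 27] cursor@1
After 9 (delete_current): list=[6, 4, 27] cursor@27
After 10 (prev): list=[6, 4, 27] cursor@4

Answer: 6 4 27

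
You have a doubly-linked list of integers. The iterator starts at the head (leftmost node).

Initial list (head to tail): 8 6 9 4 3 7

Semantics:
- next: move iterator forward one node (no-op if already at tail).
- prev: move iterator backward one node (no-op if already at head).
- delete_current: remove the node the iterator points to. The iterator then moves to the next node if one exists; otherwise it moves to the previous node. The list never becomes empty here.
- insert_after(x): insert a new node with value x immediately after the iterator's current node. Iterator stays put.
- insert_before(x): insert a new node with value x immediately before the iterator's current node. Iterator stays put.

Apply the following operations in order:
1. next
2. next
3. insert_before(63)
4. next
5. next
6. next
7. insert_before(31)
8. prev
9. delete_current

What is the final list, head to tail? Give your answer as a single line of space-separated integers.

After 1 (next): list=[8, 6, 9, 4, 3, 7] cursor@6
After 2 (next): list=[8, 6, 9, 4, 3, 7] cursor@9
After 3 (insert_before(63)): list=[8, 6, 63, 9, 4, 3, 7] cursor@9
After 4 (next): list=[8, 6, 63, 9, 4, 3, 7] cursor@4
After 5 (next): list=[8, 6, 63, 9, 4, 3, 7] cursor@3
After 6 (next): list=[8, 6, 63, 9, 4, 3, 7] cursor@7
After 7 (insert_before(31)): list=[8, 6, 63, 9, 4, 3, 31, 7] cursor@7
After 8 (prev): list=[8, 6, 63, 9, 4, 3, 31, 7] cursor@31
After 9 (delete_current): list=[8, 6, 63, 9, 4, 3, 7] cursor@7

Answer: 8 6 63 9 4 3 7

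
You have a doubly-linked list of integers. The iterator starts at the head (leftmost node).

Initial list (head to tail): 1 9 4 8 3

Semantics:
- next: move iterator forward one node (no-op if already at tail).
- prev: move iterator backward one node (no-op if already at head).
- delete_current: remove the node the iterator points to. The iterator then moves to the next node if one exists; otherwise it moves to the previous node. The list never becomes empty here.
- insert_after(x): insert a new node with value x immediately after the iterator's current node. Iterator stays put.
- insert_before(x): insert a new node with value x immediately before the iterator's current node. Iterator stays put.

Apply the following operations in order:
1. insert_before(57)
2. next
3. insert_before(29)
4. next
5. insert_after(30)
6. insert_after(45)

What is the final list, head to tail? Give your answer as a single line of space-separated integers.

Answer: 57 1 29 9 4 45 30 8 3

Derivation:
After 1 (insert_before(57)): list=[57, 1, 9, 4, 8, 3] cursor@1
After 2 (next): list=[57, 1, 9, 4, 8, 3] cursor@9
After 3 (insert_before(29)): list=[57, 1, 29, 9, 4, 8, 3] cursor@9
After 4 (next): list=[57, 1, 29, 9, 4, 8, 3] cursor@4
After 5 (insert_after(30)): list=[57, 1, 29, 9, 4, 30, 8, 3] cursor@4
After 6 (insert_after(45)): list=[57, 1, 29, 9, 4, 45, 30, 8, 3] cursor@4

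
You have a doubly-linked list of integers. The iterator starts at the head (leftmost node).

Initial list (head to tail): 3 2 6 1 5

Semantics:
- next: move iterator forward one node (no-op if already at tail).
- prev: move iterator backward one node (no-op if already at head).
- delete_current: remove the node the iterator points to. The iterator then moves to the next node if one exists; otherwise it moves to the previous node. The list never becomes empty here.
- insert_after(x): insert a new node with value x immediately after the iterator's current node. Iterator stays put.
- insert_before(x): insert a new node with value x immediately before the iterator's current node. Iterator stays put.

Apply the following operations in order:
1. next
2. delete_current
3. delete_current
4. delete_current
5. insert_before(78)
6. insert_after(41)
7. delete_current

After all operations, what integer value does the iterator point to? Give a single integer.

Answer: 41

Derivation:
After 1 (next): list=[3, 2, 6, 1, 5] cursor@2
After 2 (delete_current): list=[3, 6, 1, 5] cursor@6
After 3 (delete_current): list=[3, 1, 5] cursor@1
After 4 (delete_current): list=[3, 5] cursor@5
After 5 (insert_before(78)): list=[3, 78, 5] cursor@5
After 6 (insert_after(41)): list=[3, 78, 5, 41] cursor@5
After 7 (delete_current): list=[3, 78, 41] cursor@41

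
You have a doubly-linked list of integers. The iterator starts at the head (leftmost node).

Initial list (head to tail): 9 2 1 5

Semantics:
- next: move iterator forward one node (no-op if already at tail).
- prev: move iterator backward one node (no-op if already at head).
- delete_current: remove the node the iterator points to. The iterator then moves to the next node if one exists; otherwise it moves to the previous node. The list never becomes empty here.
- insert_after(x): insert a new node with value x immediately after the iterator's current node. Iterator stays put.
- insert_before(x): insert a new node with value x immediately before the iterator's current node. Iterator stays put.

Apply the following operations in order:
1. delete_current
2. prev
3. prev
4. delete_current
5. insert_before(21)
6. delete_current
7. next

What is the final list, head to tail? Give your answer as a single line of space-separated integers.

Answer: 21 5

Derivation:
After 1 (delete_current): list=[2, 1, 5] cursor@2
After 2 (prev): list=[2, 1, 5] cursor@2
After 3 (prev): list=[2, 1, 5] cursor@2
After 4 (delete_current): list=[1, 5] cursor@1
After 5 (insert_before(21)): list=[21, 1, 5] cursor@1
After 6 (delete_current): list=[21, 5] cursor@5
After 7 (next): list=[21, 5] cursor@5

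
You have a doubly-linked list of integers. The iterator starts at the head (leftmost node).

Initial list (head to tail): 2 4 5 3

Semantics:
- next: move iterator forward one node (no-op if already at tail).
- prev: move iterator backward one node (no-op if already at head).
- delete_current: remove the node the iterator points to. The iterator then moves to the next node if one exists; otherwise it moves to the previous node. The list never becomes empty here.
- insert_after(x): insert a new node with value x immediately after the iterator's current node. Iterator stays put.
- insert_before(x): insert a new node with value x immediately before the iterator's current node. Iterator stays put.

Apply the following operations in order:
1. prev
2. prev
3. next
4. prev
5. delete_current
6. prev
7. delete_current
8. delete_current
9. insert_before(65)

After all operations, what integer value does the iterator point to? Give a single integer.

After 1 (prev): list=[2, 4, 5, 3] cursor@2
After 2 (prev): list=[2, 4, 5, 3] cursor@2
After 3 (next): list=[2, 4, 5, 3] cursor@4
After 4 (prev): list=[2, 4, 5, 3] cursor@2
After 5 (delete_current): list=[4, 5, 3] cursor@4
After 6 (prev): list=[4, 5, 3] cursor@4
After 7 (delete_current): list=[5, 3] cursor@5
After 8 (delete_current): list=[3] cursor@3
After 9 (insert_before(65)): list=[65, 3] cursor@3

Answer: 3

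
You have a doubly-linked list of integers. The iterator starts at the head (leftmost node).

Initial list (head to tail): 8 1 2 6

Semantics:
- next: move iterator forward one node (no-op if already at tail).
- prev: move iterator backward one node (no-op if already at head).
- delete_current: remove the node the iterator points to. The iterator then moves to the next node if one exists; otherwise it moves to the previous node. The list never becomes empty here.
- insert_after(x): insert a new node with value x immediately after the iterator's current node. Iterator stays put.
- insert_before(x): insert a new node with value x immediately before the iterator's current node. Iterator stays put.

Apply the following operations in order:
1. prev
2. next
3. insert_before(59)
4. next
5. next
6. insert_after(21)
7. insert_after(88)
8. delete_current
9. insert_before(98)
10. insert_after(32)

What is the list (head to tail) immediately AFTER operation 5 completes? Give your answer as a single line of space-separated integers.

After 1 (prev): list=[8, 1, 2, 6] cursor@8
After 2 (next): list=[8, 1, 2, 6] cursor@1
After 3 (insert_before(59)): list=[8, 59, 1, 2, 6] cursor@1
After 4 (next): list=[8, 59, 1, 2, 6] cursor@2
After 5 (next): list=[8, 59, 1, 2, 6] cursor@6

Answer: 8 59 1 2 6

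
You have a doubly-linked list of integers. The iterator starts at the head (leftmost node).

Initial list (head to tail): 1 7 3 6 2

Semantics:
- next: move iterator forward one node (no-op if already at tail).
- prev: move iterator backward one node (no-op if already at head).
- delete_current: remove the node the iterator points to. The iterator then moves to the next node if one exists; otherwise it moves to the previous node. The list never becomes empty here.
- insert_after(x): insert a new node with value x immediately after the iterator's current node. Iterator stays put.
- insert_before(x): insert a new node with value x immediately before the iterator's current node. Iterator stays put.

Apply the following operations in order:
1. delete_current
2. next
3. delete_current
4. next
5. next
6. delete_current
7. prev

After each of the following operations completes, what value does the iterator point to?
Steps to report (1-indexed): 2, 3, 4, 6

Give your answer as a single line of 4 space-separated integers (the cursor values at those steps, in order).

Answer: 3 6 2 6

Derivation:
After 1 (delete_current): list=[7, 3, 6, 2] cursor@7
After 2 (next): list=[7, 3, 6, 2] cursor@3
After 3 (delete_current): list=[7, 6, 2] cursor@6
After 4 (next): list=[7, 6, 2] cursor@2
After 5 (next): list=[7, 6, 2] cursor@2
After 6 (delete_current): list=[7, 6] cursor@6
After 7 (prev): list=[7, 6] cursor@7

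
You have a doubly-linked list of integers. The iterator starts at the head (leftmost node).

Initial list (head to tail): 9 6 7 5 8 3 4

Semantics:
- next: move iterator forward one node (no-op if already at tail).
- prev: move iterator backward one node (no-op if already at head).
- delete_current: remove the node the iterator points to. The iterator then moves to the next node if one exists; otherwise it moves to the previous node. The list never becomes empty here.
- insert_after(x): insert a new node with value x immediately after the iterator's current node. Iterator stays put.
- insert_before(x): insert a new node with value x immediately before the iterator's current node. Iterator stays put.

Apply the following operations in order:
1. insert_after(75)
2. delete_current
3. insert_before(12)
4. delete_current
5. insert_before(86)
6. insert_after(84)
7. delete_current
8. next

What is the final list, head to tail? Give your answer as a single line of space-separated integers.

Answer: 12 86 84 7 5 8 3 4

Derivation:
After 1 (insert_after(75)): list=[9, 75, 6, 7, 5, 8, 3, 4] cursor@9
After 2 (delete_current): list=[75, 6, 7, 5, 8, 3, 4] cursor@75
After 3 (insert_before(12)): list=[12, 75, 6, 7, 5, 8, 3, 4] cursor@75
After 4 (delete_current): list=[12, 6, 7, 5, 8, 3, 4] cursor@6
After 5 (insert_before(86)): list=[12, 86, 6, 7, 5, 8, 3, 4] cursor@6
After 6 (insert_after(84)): list=[12, 86, 6, 84, 7, 5, 8, 3, 4] cursor@6
After 7 (delete_current): list=[12, 86, 84, 7, 5, 8, 3, 4] cursor@84
After 8 (next): list=[12, 86, 84, 7, 5, 8, 3, 4] cursor@7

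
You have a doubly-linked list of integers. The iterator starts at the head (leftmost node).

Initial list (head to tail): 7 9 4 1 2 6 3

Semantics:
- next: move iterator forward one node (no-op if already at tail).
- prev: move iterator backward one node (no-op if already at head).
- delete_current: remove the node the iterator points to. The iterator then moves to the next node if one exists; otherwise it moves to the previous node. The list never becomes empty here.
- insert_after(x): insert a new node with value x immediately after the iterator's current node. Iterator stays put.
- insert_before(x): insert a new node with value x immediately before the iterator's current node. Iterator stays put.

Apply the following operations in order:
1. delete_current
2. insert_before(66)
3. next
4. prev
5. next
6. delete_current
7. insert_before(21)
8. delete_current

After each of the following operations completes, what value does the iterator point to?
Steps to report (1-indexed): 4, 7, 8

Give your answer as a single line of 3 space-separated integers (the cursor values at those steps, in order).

After 1 (delete_current): list=[9, 4, 1, 2, 6, 3] cursor@9
After 2 (insert_before(66)): list=[66, 9, 4, 1, 2, 6, 3] cursor@9
After 3 (next): list=[66, 9, 4, 1, 2, 6, 3] cursor@4
After 4 (prev): list=[66, 9, 4, 1, 2, 6, 3] cursor@9
After 5 (next): list=[66, 9, 4, 1, 2, 6, 3] cursor@4
After 6 (delete_current): list=[66, 9, 1, 2, 6, 3] cursor@1
After 7 (insert_before(21)): list=[66, 9, 21, 1, 2, 6, 3] cursor@1
After 8 (delete_current): list=[66, 9, 21, 2, 6, 3] cursor@2

Answer: 9 1 2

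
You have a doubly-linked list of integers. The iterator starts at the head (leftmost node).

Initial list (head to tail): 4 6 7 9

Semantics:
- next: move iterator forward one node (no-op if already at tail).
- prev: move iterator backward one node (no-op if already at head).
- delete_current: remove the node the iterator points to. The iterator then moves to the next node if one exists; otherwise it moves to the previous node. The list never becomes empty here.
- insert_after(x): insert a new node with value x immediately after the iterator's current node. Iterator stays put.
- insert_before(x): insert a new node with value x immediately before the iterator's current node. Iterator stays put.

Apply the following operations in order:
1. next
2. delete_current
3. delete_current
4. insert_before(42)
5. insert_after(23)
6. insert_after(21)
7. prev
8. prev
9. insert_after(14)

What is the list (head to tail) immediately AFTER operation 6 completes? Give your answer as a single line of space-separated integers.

After 1 (next): list=[4, 6, 7, 9] cursor@6
After 2 (delete_current): list=[4, 7, 9] cursor@7
After 3 (delete_current): list=[4, 9] cursor@9
After 4 (insert_before(42)): list=[4, 42, 9] cursor@9
After 5 (insert_after(23)): list=[4, 42, 9, 23] cursor@9
After 6 (insert_after(21)): list=[4, 42, 9, 21, 23] cursor@9

Answer: 4 42 9 21 23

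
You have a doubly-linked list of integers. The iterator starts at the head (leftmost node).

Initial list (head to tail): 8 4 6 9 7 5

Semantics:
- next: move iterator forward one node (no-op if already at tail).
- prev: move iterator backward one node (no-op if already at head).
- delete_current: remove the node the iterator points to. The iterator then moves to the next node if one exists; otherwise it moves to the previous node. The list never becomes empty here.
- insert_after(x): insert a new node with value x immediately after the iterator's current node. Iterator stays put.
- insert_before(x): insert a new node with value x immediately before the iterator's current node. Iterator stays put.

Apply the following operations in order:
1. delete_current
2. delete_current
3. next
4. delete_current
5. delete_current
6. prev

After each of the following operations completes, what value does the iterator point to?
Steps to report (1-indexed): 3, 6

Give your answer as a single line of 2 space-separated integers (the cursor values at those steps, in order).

Answer: 9 6

Derivation:
After 1 (delete_current): list=[4, 6, 9, 7, 5] cursor@4
After 2 (delete_current): list=[6, 9, 7, 5] cursor@6
After 3 (next): list=[6, 9, 7, 5] cursor@9
After 4 (delete_current): list=[6, 7, 5] cursor@7
After 5 (delete_current): list=[6, 5] cursor@5
After 6 (prev): list=[6, 5] cursor@6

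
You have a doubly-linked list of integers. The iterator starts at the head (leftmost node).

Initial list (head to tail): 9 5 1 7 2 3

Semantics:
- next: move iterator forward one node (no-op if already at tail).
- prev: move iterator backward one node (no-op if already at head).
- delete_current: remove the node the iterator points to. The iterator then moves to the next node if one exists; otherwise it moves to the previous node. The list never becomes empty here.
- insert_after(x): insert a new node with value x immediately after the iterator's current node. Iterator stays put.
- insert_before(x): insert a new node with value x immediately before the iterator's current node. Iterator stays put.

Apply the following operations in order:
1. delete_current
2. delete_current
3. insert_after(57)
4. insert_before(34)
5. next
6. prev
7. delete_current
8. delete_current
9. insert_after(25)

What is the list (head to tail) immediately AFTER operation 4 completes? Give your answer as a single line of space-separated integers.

Answer: 34 1 57 7 2 3

Derivation:
After 1 (delete_current): list=[5, 1, 7, 2, 3] cursor@5
After 2 (delete_current): list=[1, 7, 2, 3] cursor@1
After 3 (insert_after(57)): list=[1, 57, 7, 2, 3] cursor@1
After 4 (insert_before(34)): list=[34, 1, 57, 7, 2, 3] cursor@1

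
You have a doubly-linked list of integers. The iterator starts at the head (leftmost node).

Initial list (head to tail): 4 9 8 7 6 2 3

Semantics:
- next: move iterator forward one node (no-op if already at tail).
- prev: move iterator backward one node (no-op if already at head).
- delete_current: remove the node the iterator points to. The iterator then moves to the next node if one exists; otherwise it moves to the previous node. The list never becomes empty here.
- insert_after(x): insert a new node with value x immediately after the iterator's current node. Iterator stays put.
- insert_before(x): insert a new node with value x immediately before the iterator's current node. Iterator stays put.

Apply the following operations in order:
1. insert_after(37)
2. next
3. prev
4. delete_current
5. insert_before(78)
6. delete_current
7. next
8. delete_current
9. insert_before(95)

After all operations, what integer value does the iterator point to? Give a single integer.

Answer: 7

Derivation:
After 1 (insert_after(37)): list=[4, 37, 9, 8, 7, 6, 2, 3] cursor@4
After 2 (next): list=[4, 37, 9, 8, 7, 6, 2, 3] cursor@37
After 3 (prev): list=[4, 37, 9, 8, 7, 6, 2, 3] cursor@4
After 4 (delete_current): list=[37, 9, 8, 7, 6, 2, 3] cursor@37
After 5 (insert_before(78)): list=[78, 37, 9, 8, 7, 6, 2, 3] cursor@37
After 6 (delete_current): list=[78, 9, 8, 7, 6, 2, 3] cursor@9
After 7 (next): list=[78, 9, 8, 7, 6, 2, 3] cursor@8
After 8 (delete_current): list=[78, 9, 7, 6, 2, 3] cursor@7
After 9 (insert_before(95)): list=[78, 9, 95, 7, 6, 2, 3] cursor@7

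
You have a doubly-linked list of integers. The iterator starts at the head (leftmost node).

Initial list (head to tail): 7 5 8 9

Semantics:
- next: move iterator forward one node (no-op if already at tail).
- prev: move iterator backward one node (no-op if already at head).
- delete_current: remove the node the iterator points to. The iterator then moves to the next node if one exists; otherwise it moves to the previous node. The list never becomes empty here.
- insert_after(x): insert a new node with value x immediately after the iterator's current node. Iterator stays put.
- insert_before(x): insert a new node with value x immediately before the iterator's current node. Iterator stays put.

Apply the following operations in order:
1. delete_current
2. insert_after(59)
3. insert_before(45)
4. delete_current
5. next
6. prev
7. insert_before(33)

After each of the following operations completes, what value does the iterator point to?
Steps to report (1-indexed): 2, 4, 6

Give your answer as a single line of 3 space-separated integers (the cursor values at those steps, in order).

After 1 (delete_current): list=[5, 8, 9] cursor@5
After 2 (insert_after(59)): list=[5, 59, 8, 9] cursor@5
After 3 (insert_before(45)): list=[45, 5, 59, 8, 9] cursor@5
After 4 (delete_current): list=[45, 59, 8, 9] cursor@59
After 5 (next): list=[45, 59, 8, 9] cursor@8
After 6 (prev): list=[45, 59, 8, 9] cursor@59
After 7 (insert_before(33)): list=[45, 33, 59, 8, 9] cursor@59

Answer: 5 59 59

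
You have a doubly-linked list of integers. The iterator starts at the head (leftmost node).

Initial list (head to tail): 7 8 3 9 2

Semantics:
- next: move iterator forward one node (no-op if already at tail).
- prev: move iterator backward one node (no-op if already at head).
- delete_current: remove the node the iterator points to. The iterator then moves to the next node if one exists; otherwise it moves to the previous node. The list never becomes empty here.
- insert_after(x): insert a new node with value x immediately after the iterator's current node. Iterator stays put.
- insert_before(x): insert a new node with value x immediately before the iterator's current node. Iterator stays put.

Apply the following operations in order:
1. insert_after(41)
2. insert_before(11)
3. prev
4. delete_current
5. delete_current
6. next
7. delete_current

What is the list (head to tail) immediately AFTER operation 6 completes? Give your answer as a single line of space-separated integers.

Answer: 41 8 3 9 2

Derivation:
After 1 (insert_after(41)): list=[7, 41, 8, 3, 9, 2] cursor@7
After 2 (insert_before(11)): list=[11, 7, 41, 8, 3, 9, 2] cursor@7
After 3 (prev): list=[11, 7, 41, 8, 3, 9, 2] cursor@11
After 4 (delete_current): list=[7, 41, 8, 3, 9, 2] cursor@7
After 5 (delete_current): list=[41, 8, 3, 9, 2] cursor@41
After 6 (next): list=[41, 8, 3, 9, 2] cursor@8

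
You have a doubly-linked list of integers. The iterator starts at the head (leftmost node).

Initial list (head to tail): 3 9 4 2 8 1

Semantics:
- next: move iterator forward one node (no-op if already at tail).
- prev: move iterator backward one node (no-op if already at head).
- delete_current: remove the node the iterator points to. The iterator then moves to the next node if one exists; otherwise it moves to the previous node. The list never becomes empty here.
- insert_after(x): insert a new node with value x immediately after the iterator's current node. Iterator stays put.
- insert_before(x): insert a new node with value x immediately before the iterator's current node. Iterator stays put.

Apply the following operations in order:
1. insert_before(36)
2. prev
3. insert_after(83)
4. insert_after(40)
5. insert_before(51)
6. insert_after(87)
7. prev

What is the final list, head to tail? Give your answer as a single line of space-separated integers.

Answer: 51 36 87 40 83 3 9 4 2 8 1

Derivation:
After 1 (insert_before(36)): list=[36, 3, 9, 4, 2, 8, 1] cursor@3
After 2 (prev): list=[36, 3, 9, 4, 2, 8, 1] cursor@36
After 3 (insert_after(83)): list=[36, 83, 3, 9, 4, 2, 8, 1] cursor@36
After 4 (insert_after(40)): list=[36, 40, 83, 3, 9, 4, 2, 8, 1] cursor@36
After 5 (insert_before(51)): list=[51, 36, 40, 83, 3, 9, 4, 2, 8, 1] cursor@36
After 6 (insert_after(87)): list=[51, 36, 87, 40, 83, 3, 9, 4, 2, 8, 1] cursor@36
After 7 (prev): list=[51, 36, 87, 40, 83, 3, 9, 4, 2, 8, 1] cursor@51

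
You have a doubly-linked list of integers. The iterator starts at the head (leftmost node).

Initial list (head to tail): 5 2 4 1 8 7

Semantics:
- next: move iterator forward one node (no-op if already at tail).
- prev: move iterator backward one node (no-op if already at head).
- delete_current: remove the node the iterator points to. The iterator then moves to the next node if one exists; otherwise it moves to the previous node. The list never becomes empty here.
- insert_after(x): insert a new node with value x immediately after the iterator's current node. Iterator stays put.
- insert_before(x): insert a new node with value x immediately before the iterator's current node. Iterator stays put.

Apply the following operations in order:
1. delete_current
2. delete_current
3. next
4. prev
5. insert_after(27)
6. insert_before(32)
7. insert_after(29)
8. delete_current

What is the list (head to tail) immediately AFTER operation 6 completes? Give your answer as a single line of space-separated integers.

After 1 (delete_current): list=[2, 4, 1, 8, 7] cursor@2
After 2 (delete_current): list=[4, 1, 8, 7] cursor@4
After 3 (next): list=[4, 1, 8, 7] cursor@1
After 4 (prev): list=[4, 1, 8, 7] cursor@4
After 5 (insert_after(27)): list=[4, 27, 1, 8, 7] cursor@4
After 6 (insert_before(32)): list=[32, 4, 27, 1, 8, 7] cursor@4

Answer: 32 4 27 1 8 7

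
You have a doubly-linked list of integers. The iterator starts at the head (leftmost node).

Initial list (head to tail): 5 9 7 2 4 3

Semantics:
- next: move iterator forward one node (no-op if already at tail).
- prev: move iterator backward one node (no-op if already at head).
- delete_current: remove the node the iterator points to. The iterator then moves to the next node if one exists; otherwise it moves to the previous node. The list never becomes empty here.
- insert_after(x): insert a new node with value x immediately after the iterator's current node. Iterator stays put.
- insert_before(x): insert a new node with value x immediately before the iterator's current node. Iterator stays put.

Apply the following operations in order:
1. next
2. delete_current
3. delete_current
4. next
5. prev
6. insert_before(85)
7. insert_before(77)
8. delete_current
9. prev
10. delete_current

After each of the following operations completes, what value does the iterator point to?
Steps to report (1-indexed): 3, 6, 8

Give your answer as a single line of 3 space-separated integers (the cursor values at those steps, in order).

After 1 (next): list=[5, 9, 7, 2, 4, 3] cursor@9
After 2 (delete_current): list=[5, 7, 2, 4, 3] cursor@7
After 3 (delete_current): list=[5, 2, 4, 3] cursor@2
After 4 (next): list=[5, 2, 4, 3] cursor@4
After 5 (prev): list=[5, 2, 4, 3] cursor@2
After 6 (insert_before(85)): list=[5, 85, 2, 4, 3] cursor@2
After 7 (insert_before(77)): list=[5, 85, 77, 2, 4, 3] cursor@2
After 8 (delete_current): list=[5, 85, 77, 4, 3] cursor@4
After 9 (prev): list=[5, 85, 77, 4, 3] cursor@77
After 10 (delete_current): list=[5, 85, 4, 3] cursor@4

Answer: 2 2 4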